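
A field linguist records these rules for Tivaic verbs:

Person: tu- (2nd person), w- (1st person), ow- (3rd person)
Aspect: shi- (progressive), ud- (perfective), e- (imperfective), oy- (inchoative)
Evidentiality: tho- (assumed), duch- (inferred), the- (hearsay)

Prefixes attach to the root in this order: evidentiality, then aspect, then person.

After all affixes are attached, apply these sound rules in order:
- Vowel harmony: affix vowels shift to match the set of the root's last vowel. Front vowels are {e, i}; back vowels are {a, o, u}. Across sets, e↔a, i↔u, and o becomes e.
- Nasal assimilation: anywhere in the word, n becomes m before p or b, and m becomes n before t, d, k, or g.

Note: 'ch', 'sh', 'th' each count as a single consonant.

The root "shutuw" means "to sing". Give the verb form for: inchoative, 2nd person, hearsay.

tuoythashutuw

Attach evidentiality hearsay the- → theshutuw.
Attach aspect inchoative oy- → oytheshutuw.
Attach person 2nd person tu- → tuoytheshutuw.
Apply vowel harmony: tuoytheshutuw → tuoythashutuw.
Nasal assimilation: no change.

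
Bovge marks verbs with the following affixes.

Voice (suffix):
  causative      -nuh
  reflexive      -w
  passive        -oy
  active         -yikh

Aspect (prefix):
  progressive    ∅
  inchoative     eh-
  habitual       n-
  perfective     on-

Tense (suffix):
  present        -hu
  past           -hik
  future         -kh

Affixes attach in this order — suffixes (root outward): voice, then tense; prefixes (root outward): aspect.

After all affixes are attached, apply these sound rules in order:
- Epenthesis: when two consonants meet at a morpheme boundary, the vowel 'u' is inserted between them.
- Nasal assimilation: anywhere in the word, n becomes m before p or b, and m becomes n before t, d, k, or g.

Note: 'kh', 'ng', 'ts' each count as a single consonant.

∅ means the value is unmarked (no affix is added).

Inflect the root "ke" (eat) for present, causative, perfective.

Attach voice causative -nuh → kenuh.
Attach aspect perfective on- → onkenuh.
Attach tense present -hu → onkenuhhu.
Apply epenthesis: onkenuhhu → onukenuhuhu.
Nasal assimilation: no change.

onukenuhuhu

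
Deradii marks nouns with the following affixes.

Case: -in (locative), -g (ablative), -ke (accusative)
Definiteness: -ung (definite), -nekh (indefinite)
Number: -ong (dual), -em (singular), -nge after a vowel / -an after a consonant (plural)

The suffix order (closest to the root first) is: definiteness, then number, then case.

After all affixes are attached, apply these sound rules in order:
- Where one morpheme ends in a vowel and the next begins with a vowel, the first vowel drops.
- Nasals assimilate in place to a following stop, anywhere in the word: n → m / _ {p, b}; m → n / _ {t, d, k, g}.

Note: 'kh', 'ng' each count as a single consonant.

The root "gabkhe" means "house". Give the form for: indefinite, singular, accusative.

gabkhenekhenke

Attach definiteness indefinite -nekh → gabkhenekh.
Attach number singular -em → gabkhenekhem.
Attach case accusative -ke → gabkhenekhemke.
Vowel deletion: no change.
Apply nasal assimilation: gabkhenekhemke → gabkhenekhenke.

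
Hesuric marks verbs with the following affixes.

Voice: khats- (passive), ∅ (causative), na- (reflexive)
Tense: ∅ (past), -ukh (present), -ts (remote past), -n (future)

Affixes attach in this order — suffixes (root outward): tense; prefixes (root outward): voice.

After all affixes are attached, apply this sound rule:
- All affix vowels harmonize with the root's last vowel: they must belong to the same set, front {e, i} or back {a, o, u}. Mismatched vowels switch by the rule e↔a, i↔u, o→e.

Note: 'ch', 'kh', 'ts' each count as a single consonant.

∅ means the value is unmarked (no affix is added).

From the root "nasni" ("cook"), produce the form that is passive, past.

khetsnasni

Attach voice passive khats- → khatsnasni.
tense = past: zero marking, form stays khatsnasni.
Apply vowel harmony: khatsnasni → khetsnasni.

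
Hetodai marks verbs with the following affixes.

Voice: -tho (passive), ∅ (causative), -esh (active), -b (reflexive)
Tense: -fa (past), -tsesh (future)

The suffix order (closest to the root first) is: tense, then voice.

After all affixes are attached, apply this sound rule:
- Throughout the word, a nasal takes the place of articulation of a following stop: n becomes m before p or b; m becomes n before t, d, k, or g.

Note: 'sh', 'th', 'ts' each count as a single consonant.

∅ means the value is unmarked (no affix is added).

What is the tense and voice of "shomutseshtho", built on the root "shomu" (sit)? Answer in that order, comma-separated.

Segment: shomu-tsesh-tho.
tense: -tsesh → future.
voice: -tho → passive.

future, passive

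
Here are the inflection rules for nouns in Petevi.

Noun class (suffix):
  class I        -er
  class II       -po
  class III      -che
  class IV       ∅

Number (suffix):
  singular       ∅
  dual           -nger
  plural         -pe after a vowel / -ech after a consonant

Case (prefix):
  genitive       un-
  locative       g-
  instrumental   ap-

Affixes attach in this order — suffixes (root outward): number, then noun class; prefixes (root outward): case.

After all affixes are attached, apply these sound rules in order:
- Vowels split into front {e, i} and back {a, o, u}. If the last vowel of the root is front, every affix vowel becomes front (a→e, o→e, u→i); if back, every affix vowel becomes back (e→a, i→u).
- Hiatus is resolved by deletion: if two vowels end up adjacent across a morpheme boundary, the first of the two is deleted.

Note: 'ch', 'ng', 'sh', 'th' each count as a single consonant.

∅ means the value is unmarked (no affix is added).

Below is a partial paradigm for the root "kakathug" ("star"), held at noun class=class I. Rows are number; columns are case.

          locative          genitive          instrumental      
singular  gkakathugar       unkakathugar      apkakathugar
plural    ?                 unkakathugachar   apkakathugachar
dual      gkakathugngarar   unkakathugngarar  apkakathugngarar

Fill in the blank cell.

Attach case locative g- → gkakathug.
Attach number plural -ech (after consonant 'g') → gkakathugech.
Attach noun class class I -er → gkakathugecher.
Apply vowel harmony: gkakathugecher → gkakathugachar.
Vowel deletion: no change.

gkakathugachar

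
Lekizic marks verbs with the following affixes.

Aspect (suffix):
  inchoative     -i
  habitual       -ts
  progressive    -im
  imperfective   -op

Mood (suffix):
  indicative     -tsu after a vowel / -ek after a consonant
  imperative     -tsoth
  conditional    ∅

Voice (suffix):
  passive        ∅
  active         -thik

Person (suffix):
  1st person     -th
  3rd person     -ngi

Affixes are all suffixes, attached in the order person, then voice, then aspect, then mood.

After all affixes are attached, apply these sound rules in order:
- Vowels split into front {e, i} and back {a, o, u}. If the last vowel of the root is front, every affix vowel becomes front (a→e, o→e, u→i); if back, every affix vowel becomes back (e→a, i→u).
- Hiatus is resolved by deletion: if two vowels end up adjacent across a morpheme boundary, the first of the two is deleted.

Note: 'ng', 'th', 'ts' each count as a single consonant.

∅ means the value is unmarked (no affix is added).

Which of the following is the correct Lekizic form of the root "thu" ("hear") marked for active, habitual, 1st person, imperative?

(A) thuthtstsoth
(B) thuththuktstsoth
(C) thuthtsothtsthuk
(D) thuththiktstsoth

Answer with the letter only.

B

Attach person 1st person -th → thuth.
Attach voice active -thik → thuththik.
Attach aspect habitual -ts → thuththikts.
Attach mood imperative -tsoth → thuththiktstsoth.
Apply vowel harmony: thuththiktstsoth → thuththuktstsoth.
Vowel deletion: no change.
So the correct form is thuththuktstsoth, option (B).
(D) thuththiktstsoth is wrong: it fails to apply the sound rule(s).
(A) thuthtstsoth is wrong: it uses passive instead of active for voice.
(C) thuthtsothtsthuk is wrong: it has the affixes in the wrong order.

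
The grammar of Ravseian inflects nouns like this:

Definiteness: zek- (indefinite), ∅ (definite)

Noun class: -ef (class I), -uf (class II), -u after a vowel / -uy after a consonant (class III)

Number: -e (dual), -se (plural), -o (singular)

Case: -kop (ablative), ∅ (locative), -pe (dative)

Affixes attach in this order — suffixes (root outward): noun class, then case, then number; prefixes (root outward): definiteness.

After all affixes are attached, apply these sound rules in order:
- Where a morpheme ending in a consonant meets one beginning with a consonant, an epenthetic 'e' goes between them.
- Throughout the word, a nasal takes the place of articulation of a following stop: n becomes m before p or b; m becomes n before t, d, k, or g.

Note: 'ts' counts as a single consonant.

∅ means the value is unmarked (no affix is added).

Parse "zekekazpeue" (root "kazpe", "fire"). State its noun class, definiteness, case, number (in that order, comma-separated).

Segment: zek-kazpe-u-e.
noun class: -u/uy → class III.
definiteness: zek- → indefinite.
case: ∅ → locative.
number: -e → dual.

class III, indefinite, locative, dual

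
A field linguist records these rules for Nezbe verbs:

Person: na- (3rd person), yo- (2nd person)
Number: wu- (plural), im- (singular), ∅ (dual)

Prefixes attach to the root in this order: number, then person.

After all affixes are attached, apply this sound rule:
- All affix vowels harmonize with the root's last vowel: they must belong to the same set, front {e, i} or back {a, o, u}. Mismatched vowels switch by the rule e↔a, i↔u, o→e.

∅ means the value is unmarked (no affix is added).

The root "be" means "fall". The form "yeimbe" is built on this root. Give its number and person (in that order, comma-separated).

singular, 2nd person

Segment: yo-im-be.
number: im- → singular.
person: yo- → 2nd person.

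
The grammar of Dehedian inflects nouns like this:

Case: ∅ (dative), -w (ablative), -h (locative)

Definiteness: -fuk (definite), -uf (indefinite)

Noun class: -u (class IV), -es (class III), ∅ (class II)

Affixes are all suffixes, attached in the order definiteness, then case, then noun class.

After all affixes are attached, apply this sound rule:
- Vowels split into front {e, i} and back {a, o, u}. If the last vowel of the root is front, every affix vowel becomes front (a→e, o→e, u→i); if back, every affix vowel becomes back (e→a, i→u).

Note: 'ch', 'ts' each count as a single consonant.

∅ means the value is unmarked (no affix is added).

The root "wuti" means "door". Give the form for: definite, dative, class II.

wutifik

Attach definiteness definite -fuk → wutifuk.
case = dative: zero marking, form stays wutifuk.
noun class = class II: zero marking, form stays wutifuk.
Apply vowel harmony: wutifuk → wutifik.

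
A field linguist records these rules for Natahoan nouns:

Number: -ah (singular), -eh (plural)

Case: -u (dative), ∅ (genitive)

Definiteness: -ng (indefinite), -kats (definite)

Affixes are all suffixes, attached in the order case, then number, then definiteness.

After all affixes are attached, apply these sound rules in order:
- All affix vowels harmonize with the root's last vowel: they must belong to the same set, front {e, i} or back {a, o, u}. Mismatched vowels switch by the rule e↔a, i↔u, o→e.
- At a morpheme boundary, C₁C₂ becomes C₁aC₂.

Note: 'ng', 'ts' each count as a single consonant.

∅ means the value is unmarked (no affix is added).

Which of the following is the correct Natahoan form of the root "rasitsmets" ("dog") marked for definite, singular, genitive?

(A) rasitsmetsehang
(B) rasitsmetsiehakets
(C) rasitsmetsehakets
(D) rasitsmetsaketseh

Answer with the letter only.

case = genitive: zero marking, form stays rasitsmets.
Attach number singular -ah → rasitsmetsah.
Attach definiteness definite -kats → rasitsmetsahkats.
Apply vowel harmony: rasitsmetsahkats → rasitsmetsehkets.
Apply epenthesis: rasitsmetsehkets → rasitsmetsehakets.
So the correct form is rasitsmetsehakets, option (C).
(D) rasitsmetsaketseh is wrong: it has the affixes in the wrong order.
(B) rasitsmetsiehakets is wrong: it uses dative instead of genitive for case.
(A) rasitsmetsehang is wrong: it uses indefinite instead of definite for definiteness.

C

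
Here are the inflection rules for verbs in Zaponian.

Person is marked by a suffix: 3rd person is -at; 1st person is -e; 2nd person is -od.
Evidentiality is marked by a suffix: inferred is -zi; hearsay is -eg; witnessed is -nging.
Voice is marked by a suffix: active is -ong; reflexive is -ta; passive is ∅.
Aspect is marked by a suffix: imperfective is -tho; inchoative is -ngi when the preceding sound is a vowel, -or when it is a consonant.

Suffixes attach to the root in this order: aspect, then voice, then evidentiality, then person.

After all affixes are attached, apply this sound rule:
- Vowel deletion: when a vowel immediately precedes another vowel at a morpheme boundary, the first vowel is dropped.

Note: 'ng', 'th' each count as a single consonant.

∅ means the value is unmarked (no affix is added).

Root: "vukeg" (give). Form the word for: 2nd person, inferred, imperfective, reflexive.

Attach aspect imperfective -tho → vukegtho.
Attach voice reflexive -ta → vukegthota.
Attach evidentiality inferred -zi → vukegthotazi.
Attach person 2nd person -od → vukegthotaziod.
Apply vowel deletion: vukegthotaziod → vukegthotazod.

vukegthotazod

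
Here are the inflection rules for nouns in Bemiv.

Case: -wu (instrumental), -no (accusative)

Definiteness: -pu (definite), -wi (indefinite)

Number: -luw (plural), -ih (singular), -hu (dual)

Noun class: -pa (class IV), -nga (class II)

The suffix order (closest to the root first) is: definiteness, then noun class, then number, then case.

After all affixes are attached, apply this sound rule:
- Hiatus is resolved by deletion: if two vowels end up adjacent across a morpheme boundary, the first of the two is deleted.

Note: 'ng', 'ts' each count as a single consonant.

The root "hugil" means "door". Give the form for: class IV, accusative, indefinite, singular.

Attach definiteness indefinite -wi → hugilwi.
Attach noun class class IV -pa → hugilwipa.
Attach number singular -ih → hugilwipaih.
Attach case accusative -no → hugilwipaihno.
Apply vowel deletion: hugilwipaihno → hugilwipihno.

hugilwipihno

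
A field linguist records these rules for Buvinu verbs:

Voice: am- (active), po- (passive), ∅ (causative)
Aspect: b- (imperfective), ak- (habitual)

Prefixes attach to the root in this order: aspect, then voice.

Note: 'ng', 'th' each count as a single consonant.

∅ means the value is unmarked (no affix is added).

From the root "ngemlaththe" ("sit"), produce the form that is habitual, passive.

Attach aspect habitual ak- → akngemlaththe.
Attach voice passive po- → poakngemlaththe.

poakngemlaththe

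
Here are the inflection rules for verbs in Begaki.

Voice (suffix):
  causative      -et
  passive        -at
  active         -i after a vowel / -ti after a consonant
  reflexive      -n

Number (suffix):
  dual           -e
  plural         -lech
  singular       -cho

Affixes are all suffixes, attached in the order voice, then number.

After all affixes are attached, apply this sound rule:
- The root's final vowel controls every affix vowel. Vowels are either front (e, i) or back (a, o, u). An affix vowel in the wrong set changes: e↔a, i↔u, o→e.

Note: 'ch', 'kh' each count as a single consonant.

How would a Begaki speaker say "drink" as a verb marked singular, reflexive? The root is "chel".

Attach voice reflexive -n → cheln.
Attach number singular -cho → chelncho.
Apply vowel harmony: chelncho → chelnche.

chelnche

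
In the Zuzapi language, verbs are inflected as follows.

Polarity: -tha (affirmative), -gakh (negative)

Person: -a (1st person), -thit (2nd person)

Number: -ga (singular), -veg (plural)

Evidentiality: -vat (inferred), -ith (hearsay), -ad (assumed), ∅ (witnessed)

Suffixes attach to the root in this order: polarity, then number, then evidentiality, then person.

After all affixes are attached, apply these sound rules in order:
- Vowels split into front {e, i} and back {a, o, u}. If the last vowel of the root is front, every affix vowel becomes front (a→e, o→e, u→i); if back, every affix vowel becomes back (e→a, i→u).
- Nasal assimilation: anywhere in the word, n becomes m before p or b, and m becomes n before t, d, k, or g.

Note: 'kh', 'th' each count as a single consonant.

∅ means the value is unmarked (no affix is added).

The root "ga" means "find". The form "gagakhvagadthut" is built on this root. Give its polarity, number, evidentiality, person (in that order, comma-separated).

negative, plural, assumed, 2nd person

Segment: ga-gakh-veg-ad-thit.
polarity: -gakh → negative.
number: -veg → plural.
evidentiality: -ad → assumed.
person: -thit → 2nd person.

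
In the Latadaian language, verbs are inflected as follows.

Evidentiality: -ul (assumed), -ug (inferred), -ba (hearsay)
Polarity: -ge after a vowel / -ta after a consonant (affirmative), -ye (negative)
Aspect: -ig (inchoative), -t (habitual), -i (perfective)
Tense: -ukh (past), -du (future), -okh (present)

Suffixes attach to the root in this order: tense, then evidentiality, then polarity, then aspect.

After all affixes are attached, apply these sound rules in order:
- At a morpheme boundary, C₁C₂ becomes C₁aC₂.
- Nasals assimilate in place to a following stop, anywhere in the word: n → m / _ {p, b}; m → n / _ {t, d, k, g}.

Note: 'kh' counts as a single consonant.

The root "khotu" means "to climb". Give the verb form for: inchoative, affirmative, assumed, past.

khotuukhulataig

Attach tense past -ukh → khotuukh.
Attach evidentiality assumed -ul → khotuukhul.
Attach polarity affirmative -ta (after consonant 'l') → khotuukhulta.
Attach aspect inchoative -ig → khotuukhultaig.
Apply epenthesis: khotuukhultaig → khotuukhulataig.
Nasal assimilation: no change.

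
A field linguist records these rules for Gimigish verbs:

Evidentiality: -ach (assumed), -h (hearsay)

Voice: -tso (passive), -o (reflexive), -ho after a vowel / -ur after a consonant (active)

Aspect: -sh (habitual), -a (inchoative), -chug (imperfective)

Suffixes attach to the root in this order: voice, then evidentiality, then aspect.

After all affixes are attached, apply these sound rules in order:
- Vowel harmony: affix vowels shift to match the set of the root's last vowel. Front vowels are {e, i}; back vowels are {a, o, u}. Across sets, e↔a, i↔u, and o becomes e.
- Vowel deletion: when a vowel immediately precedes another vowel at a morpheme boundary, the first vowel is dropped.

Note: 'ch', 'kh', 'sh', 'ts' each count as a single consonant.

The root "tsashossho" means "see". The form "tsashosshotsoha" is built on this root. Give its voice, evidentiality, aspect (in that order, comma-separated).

Segment: tsashossho-tso-h-a.
voice: -tso → passive.
evidentiality: -h → hearsay.
aspect: -a → inchoative.

passive, hearsay, inchoative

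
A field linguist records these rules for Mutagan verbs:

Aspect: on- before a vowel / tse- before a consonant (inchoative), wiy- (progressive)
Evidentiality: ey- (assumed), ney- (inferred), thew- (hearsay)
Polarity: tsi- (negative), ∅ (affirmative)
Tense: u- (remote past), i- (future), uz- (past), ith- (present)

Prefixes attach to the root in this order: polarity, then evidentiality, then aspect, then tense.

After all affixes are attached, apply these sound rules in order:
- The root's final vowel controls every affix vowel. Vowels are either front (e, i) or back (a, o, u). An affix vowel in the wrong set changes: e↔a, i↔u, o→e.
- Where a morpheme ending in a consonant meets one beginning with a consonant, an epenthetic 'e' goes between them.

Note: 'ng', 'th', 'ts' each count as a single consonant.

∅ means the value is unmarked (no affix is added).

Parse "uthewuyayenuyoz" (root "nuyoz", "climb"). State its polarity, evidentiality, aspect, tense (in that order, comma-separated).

Segment: ith-wiy-ey-nuyoz.
polarity: ∅ → affirmative.
evidentiality: ey- → assumed.
aspect: wiy- → progressive.
tense: ith- → present.

affirmative, assumed, progressive, present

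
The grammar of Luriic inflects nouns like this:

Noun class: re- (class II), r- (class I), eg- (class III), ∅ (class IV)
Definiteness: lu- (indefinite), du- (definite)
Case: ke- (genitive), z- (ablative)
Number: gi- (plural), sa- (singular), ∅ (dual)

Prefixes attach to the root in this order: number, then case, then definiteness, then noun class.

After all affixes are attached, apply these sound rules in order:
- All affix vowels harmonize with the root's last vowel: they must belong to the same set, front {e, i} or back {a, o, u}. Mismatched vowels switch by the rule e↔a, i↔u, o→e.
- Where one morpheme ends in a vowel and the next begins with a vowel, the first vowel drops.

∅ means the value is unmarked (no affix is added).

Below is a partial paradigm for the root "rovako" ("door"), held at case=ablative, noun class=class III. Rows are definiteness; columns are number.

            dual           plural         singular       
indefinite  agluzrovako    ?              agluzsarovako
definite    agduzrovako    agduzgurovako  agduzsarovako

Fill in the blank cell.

agluzgurovako

Attach number plural gi- → girovako.
Attach case ablative z- → zgirovako.
Attach definiteness indefinite lu- → luzgirovako.
Attach noun class class III eg- → egluzgirovako.
Apply vowel harmony: egluzgirovako → agluzgurovako.
Vowel deletion: no change.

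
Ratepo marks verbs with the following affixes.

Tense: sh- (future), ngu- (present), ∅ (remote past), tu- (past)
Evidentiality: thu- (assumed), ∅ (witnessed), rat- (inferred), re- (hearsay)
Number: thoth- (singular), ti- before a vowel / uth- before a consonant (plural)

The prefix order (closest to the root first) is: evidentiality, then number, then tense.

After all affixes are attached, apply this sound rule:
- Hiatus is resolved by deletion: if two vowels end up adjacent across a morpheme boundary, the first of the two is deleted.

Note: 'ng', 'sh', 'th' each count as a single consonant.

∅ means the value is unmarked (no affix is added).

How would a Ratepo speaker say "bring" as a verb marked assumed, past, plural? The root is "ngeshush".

Attach evidentiality assumed thu- → thungeshush.
Attach number plural uth- (before consonant 'th') → uththungeshush.
Attach tense past tu- → tuuththungeshush.
Apply vowel deletion: tuuththungeshush → tuththungeshush.

tuththungeshush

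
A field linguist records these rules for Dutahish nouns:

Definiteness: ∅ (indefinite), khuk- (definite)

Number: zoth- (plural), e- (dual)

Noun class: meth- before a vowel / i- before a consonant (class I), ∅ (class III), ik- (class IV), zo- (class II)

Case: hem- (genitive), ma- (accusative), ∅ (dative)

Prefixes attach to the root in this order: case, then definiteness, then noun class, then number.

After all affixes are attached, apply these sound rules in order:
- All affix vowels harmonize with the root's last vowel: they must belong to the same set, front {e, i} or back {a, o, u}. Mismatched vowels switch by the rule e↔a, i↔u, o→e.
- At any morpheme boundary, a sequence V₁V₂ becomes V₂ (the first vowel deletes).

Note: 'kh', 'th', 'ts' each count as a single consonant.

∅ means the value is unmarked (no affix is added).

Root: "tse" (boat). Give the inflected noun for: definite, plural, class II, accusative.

Attach case accusative ma- → matse.
Attach definiteness definite khuk- → khukmatse.
Attach noun class class II zo- → zokhukmatse.
Attach number plural zoth- → zothzokhukmatse.
Apply vowel harmony: zothzokhukmatse → zethzekhikmetse.
Vowel deletion: no change.

zethzekhikmetse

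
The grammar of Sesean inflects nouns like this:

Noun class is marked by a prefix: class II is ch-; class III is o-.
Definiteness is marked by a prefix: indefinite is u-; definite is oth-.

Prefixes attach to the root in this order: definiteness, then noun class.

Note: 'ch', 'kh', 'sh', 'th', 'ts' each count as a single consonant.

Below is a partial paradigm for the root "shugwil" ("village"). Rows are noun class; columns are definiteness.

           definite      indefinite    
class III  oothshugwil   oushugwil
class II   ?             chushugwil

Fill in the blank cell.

chothshugwil

Attach definiteness definite oth- → othshugwil.
Attach noun class class II ch- → chothshugwil.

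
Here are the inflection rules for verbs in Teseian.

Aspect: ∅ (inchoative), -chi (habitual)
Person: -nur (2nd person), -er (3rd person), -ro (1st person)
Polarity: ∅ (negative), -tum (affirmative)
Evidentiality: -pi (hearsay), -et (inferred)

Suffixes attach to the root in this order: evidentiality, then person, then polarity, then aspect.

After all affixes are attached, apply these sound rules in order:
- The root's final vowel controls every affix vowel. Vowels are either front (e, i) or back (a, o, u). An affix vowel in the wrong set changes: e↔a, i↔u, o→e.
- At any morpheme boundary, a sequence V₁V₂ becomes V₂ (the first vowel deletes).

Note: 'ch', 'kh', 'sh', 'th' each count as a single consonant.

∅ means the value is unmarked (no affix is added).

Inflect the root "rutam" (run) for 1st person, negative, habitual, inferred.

rutamatrochu

Attach evidentiality inferred -et → rutamet.
Attach person 1st person -ro → rutametro.
polarity = negative: zero marking, form stays rutametro.
Attach aspect habitual -chi → rutametrochi.
Apply vowel harmony: rutametrochi → rutamatrochu.
Vowel deletion: no change.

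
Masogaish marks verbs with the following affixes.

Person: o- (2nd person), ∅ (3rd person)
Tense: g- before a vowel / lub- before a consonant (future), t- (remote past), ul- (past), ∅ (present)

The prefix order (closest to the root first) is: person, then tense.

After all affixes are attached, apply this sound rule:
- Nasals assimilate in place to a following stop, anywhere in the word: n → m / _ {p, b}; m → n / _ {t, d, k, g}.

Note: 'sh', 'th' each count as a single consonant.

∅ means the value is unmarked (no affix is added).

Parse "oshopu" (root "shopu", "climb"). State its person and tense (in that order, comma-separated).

Segment: o-shopu.
person: o- → 2nd person.
tense: ∅ → present.

2nd person, present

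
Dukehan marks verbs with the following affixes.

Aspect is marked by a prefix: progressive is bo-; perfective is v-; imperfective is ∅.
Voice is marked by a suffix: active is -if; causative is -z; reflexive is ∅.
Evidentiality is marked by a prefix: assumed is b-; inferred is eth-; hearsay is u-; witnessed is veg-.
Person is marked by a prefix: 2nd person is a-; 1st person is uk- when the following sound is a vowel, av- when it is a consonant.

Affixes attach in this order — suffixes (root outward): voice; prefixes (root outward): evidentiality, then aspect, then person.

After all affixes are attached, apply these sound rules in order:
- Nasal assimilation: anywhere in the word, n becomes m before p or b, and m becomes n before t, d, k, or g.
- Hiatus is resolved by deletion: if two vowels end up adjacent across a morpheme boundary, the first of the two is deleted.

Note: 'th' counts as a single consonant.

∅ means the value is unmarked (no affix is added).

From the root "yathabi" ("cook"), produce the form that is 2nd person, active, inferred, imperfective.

ethyathabif

Attach voice active -if → yathabiif.
Attach evidentiality inferred eth- → ethyathabiif.
aspect = imperfective: zero marking, form stays ethyathabiif.
Attach person 2nd person a- → aethyathabiif.
Nasal assimilation: no change.
Apply vowel deletion: aethyathabiif → ethyathabif.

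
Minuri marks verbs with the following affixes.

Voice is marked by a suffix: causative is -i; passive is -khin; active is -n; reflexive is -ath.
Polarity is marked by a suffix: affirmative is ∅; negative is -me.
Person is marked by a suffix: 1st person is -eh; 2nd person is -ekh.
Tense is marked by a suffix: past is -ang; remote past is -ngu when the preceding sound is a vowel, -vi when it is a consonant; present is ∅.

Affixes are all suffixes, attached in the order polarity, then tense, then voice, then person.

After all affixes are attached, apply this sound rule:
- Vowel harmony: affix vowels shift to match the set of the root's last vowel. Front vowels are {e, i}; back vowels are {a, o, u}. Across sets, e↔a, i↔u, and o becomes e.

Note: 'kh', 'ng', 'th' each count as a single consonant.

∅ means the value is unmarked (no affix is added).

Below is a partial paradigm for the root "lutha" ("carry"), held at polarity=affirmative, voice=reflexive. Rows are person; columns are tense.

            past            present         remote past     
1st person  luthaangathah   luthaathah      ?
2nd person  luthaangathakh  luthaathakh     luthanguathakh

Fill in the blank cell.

polarity = affirmative: zero marking, form stays lutha.
Attach tense remote past -ngu (after vowel 'a') → luthangu.
Attach voice reflexive -ath → luthanguath.
Attach person 1st person -eh → luthanguatheh.
Apply vowel harmony: luthanguatheh → luthanguathah.

luthanguathah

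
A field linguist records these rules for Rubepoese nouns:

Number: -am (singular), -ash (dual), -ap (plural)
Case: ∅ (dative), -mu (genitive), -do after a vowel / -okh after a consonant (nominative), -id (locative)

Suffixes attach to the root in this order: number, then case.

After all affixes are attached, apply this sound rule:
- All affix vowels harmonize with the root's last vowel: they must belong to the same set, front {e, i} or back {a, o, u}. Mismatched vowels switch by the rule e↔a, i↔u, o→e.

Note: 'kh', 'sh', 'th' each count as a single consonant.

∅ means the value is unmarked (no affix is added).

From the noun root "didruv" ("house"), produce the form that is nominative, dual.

Attach number dual -ash → didruvash.
Attach case nominative -okh (after consonant 'sh') → didruvashokh.
Vowel harmony: no change.

didruvashokh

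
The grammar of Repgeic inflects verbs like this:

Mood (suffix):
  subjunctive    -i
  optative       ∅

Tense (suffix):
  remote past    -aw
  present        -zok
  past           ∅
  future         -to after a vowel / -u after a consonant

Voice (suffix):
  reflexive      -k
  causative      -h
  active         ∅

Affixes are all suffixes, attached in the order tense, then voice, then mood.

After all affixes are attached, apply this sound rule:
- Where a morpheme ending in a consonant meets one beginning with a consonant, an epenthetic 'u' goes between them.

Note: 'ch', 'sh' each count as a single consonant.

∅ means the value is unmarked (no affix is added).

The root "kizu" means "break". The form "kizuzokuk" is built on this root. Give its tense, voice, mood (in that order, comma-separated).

Segment: kizu-zok-k.
tense: -zok → present.
voice: -k → reflexive.
mood: ∅ → optative.

present, reflexive, optative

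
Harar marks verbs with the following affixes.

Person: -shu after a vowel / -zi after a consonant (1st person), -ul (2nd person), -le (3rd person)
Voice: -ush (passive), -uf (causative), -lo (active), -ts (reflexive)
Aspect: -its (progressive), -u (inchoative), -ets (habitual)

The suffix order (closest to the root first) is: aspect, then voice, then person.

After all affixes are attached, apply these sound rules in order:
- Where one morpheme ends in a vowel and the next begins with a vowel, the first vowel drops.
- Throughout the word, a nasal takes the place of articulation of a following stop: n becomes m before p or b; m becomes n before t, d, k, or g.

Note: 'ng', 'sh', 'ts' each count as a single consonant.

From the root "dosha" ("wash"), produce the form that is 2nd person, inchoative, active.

doshulul

Attach aspect inchoative -u → doshau.
Attach voice active -lo → doshaulo.
Attach person 2nd person -ul → doshauloul.
Apply vowel deletion: doshauloul → doshulul.
Nasal assimilation: no change.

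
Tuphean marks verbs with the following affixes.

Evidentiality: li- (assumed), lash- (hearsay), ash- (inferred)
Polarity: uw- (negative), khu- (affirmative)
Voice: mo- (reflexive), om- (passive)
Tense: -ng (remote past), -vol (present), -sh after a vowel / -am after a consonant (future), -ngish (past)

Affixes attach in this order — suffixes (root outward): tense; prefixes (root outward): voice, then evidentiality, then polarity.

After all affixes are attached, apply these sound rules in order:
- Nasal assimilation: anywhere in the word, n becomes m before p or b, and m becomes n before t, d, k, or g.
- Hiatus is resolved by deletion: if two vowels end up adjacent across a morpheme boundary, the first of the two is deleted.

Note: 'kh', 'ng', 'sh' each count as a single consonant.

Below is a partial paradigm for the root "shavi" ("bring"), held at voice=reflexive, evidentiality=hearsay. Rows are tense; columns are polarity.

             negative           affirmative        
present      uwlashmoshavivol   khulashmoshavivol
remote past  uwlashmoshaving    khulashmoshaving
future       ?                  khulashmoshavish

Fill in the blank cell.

uwlashmoshavish

Attach tense future -sh (after vowel 'i') → shavish.
Attach voice reflexive mo- → moshavish.
Attach evidentiality hearsay lash- → lashmoshavish.
Attach polarity negative uw- → uwlashmoshavish.
Nasal assimilation: no change.
Vowel deletion: no change.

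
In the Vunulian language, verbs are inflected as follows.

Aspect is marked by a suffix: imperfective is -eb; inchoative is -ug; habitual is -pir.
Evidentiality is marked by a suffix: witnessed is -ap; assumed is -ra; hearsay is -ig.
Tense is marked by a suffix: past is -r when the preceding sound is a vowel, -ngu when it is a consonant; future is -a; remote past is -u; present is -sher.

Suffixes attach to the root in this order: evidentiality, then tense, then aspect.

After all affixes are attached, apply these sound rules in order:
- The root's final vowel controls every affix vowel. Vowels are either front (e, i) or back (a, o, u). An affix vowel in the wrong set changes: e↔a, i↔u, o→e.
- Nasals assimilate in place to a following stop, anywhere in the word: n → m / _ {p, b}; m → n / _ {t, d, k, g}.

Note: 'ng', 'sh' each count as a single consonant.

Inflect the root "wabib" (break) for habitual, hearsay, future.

Attach evidentiality hearsay -ig → wabibig.
Attach tense future -a → wabibiga.
Attach aspect habitual -pir → wabibigapir.
Apply vowel harmony: wabibigapir → wabibigepir.
Nasal assimilation: no change.

wabibigepir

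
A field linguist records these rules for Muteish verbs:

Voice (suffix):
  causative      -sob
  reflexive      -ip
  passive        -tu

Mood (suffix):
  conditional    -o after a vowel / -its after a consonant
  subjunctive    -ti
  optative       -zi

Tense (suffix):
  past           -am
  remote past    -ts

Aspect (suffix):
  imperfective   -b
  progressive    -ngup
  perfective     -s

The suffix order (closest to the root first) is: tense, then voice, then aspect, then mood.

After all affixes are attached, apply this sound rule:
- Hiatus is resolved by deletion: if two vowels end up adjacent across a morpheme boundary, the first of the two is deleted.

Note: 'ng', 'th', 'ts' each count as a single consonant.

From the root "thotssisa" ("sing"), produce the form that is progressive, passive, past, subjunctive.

Attach tense past -am → thotssisaam.
Attach voice passive -tu → thotssisaamtu.
Attach aspect progressive -ngup → thotssisaamtungup.
Attach mood subjunctive -ti → thotssisaamtungupti.
Apply vowel deletion: thotssisaamtungupti → thotssisamtungupti.

thotssisamtungupti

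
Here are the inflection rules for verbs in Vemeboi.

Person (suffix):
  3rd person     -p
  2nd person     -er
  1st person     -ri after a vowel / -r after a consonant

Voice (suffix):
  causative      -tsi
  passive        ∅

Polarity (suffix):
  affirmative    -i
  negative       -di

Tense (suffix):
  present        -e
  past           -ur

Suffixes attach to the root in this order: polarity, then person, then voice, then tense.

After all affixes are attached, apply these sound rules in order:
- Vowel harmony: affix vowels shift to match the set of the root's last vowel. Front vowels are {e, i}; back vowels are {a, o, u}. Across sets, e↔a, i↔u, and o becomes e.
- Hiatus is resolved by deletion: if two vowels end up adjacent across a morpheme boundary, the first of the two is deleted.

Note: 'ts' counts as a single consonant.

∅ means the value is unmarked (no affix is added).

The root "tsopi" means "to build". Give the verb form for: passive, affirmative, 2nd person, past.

tsoperir

Attach polarity affirmative -i → tsopii.
Attach person 2nd person -er → tsopiier.
voice = passive: zero marking, form stays tsopiier.
Attach tense past -ur → tsopiierur.
Apply vowel harmony: tsopiierur → tsopiierir.
Apply vowel deletion: tsopiierir → tsoperir.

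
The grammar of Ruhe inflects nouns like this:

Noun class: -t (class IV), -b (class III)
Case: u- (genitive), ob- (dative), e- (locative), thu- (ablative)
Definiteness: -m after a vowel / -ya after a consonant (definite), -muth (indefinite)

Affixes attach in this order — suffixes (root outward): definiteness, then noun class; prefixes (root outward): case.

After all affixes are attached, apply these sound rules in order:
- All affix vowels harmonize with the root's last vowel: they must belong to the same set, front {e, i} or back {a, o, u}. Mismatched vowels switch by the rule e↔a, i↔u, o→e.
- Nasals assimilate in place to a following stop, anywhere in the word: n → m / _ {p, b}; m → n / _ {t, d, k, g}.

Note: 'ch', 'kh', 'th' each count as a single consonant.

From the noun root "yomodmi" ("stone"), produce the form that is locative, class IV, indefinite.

Attach definiteness indefinite -muth → yomodmimuth.
Attach case locative e- → eyomodmimuth.
Attach noun class class IV -t → eyomodmimutht.
Apply vowel harmony: eyomodmimutht → eyomodmimitht.
Nasal assimilation: no change.

eyomodmimitht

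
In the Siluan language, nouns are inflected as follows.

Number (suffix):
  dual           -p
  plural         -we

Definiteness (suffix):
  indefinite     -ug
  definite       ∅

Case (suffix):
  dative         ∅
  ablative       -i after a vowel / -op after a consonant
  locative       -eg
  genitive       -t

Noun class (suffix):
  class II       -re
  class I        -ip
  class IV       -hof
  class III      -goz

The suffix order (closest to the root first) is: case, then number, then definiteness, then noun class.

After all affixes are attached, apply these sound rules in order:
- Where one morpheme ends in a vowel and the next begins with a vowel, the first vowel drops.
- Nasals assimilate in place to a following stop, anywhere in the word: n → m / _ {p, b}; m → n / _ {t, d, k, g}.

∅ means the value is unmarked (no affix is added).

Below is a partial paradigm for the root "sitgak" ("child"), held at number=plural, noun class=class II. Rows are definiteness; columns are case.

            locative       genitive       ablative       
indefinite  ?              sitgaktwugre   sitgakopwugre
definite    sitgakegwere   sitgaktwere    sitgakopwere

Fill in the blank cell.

sitgakegwugre

Attach case locative -eg → sitgakeg.
Attach number plural -we → sitgakegwe.
Attach definiteness indefinite -ug → sitgakegweug.
Attach noun class class II -re → sitgakegweugre.
Apply vowel deletion: sitgakegweugre → sitgakegwugre.
Nasal assimilation: no change.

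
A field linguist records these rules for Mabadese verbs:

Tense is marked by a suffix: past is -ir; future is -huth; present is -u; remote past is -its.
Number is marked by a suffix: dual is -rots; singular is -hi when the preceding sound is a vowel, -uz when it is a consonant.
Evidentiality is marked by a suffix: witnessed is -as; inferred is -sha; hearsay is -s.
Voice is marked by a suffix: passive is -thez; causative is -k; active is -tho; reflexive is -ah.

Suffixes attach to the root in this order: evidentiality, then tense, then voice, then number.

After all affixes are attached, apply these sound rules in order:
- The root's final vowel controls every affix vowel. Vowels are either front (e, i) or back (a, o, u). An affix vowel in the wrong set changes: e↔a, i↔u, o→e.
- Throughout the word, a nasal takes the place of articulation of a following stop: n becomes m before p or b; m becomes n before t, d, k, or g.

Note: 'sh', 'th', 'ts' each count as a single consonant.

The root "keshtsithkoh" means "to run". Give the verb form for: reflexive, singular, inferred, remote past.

Attach evidentiality inferred -sha → keshtsithkohsha.
Attach tense remote past -its → keshtsithkohshaits.
Attach voice reflexive -ah → keshtsithkohshaitsah.
Attach number singular -uz (after consonant 'h') → keshtsithkohshaitsahuz.
Apply vowel harmony: keshtsithkohshaitsahuz → keshtsithkohshautsahuz.
Nasal assimilation: no change.

keshtsithkohshautsahuz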